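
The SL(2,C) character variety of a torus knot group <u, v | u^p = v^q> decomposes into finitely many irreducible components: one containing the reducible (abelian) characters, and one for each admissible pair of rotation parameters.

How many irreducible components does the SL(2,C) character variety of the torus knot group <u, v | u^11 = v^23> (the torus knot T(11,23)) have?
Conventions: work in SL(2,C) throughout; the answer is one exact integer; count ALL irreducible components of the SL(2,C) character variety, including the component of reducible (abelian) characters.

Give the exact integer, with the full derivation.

111

Gamma = < u, v | u^11 = v^23 > (torus knot T(11,23)); the central element u^11 = v^23 acts as +I or -I in any irreducible SL(2,C) representation.
This locks tr(u) to 2*cos(pi*alpha/11), alpha in 1..10, and tr(v) to 2*cos(pi*beta/23), beta in 1..22, on each component of irreducible characters.
Consistency of u^11 = (-1)^alpha I with v^23 = (-1)^beta I forces alpha = beta (mod 2).
Enumerate parity-matched pairs: 5*11 odd-odd plus 5*11 even-even gives 110.
That is 110 components of irreducible characters, and with the reducible (abelian) component the total is 111.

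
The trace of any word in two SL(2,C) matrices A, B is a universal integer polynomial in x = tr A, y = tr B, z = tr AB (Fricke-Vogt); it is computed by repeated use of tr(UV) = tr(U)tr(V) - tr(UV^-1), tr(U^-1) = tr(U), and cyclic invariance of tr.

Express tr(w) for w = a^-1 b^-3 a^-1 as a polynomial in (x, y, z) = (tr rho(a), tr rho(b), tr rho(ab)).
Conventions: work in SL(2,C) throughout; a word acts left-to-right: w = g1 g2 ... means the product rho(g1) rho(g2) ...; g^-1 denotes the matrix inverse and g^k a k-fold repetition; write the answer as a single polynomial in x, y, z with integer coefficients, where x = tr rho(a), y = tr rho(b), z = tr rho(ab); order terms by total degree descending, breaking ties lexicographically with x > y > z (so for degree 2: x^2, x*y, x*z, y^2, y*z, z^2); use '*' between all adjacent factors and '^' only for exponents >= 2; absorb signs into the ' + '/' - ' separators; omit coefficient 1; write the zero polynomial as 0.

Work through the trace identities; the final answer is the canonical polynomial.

x*y^2*z - x^2*y - y^3 - x*z + 3*y

trace(b^-1) = trace(b) = y
use: trace(b^-1 a) = trace(a) * trace(b) - trace(a b) = x*y - z
apply: trace(b^-1 a^-1) = trace(b^-1) * trace(a) - trace(b^-1 a) = z
use: trace(a^-1 b^-2) = trace(b^-1 a^-1) * trace(b) - trace(b^-1 a^-1 b) = y*z - x
trace(a^-1 b^-3) = trace(a^-1 b^-2) * trace(b) - trace(a^-1 b^-1) = y^2*z - x*y - z
trace(b^-2) = trace(b^-1) * trace(b) - trace(1) = y^2 - 2
trace(b^-3) = trace(b^-2) * trace(b) - trace(b^-1) = y^3 - 3*y
trace(a^-1 b^-3 a^-1) = trace(a^-1 b^-3) * trace(a) - trace(a^-1 b^-3 a) = x*y^2*z - x^2*y - y^3 - x*z + 3*y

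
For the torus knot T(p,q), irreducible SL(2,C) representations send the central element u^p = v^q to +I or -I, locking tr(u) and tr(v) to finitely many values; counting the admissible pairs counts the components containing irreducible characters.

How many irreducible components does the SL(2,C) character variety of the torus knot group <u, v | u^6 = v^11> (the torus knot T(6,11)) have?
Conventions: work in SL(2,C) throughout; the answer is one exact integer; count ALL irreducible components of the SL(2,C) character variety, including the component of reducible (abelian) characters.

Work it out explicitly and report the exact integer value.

26

For T(6,11): irreducibility forces the central element u^6 = v^11 to one of +I, -I.
On an irreducible component, tr(u) is locked at 2*cos(pi*alpha/6) for some alpha in 1..5, and tr(v) at 2*cos(pi*beta/11) for some beta in 1..10.
u^6 = (-1)^alpha I and v^11 = (-1)^beta I must agree, so alpha and beta have equal parity.
Enumerate parity-matched pairs: 3*5 odd-odd plus 2*5 even-even gives 25.
That is 25 components of irreducible characters, and with the reducible (abelian) component the total is 26.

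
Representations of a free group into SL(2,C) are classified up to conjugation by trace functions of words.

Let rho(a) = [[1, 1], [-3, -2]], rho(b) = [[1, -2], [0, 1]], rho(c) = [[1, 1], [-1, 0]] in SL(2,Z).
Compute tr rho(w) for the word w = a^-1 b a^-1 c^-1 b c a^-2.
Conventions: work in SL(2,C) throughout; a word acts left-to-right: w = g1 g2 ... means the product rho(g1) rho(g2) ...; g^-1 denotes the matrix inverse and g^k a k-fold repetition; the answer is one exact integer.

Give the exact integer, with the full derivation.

rho(a^-1) = [[-2, -1], [3, 1]]
... * rho(b) = [[1, -2], [0, 1]]  ->  [[-2, 3], [3, -5]]
... * rho(a^-1) = [[-2, -1], [3, 1]]  ->  [[13, 5], [-21, -8]]
... * rho(c^-1) = [[0, -1], [1, 1]]  ->  [[5, -8], [-8, 13]]
... * rho(b) = [[1, -2], [0, 1]]  ->  [[5, -18], [-8, 29]]
... * rho(c) = [[1, 1], [-1, 0]]  ->  [[23, 5], [-37, -8]]
... * rho(a^-1) = [[-2, -1], [3, 1]]  ->  [[-31, -18], [50, 29]]
... * rho(a^-1) = [[-2, -1], [3, 1]]  ->  [[8, 13], [-13, -21]]
tr = 8 + -21 = -13

-13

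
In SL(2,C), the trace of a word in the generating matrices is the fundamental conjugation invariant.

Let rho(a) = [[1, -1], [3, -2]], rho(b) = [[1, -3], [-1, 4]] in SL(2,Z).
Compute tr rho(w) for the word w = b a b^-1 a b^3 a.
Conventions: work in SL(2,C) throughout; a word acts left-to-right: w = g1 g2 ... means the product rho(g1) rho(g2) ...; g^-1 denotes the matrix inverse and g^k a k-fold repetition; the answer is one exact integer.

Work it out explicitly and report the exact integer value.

rho(b) = [[1, -3], [-1, 4]]
... * rho(a) = [[1, -1], [3, -2]]  ->  [[-8, 5], [11, -7]]
... * rho(b^-1) = [[4, 3], [1, 1]]  ->  [[-27, -19], [37, 26]]
... * rho(a) = [[1, -1], [3, -2]]  ->  [[-84, 65], [115, -89]]
... * rho(b) = [[1, -3], [-1, 4]]  ->  [[-149, 512], [204, -701]]
... * rho(b) = [[1, -3], [-1, 4]]  ->  [[-661, 2495], [905, -3416]]
... * rho(b) = [[1, -3], [-1, 4]]  ->  [[-3156, 11963], [4321, -16379]]
... * rho(a) = [[1, -1], [3, -2]]  ->  [[32733, -20770], [-44816, 28437]]
tr = 32733 + 28437 = 61170

61170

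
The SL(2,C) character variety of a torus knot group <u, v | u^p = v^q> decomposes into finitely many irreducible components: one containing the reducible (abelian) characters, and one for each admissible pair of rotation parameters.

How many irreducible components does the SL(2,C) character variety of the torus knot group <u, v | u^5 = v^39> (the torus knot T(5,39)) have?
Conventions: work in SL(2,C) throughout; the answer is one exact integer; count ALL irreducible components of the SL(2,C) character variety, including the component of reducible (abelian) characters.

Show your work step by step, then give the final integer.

Gamma = < u, v | u^5 = v^39 > (torus knot T(5,39)); the central element u^5 = v^39 acts as +I or -I in any irreducible SL(2,C) representation.
This locks tr(u) to 2*cos(pi*alpha/5), alpha in 1..4, and tr(v) to 2*cos(pi*beta/39), beta in 1..38, on each component of irreducible characters.
The two central values (-1)^alpha I and (-1)^beta I must be the same matrix, so alpha and beta share a parity.
Enumerate parity-matched pairs: 2*19 odd-odd plus 2*19 even-even gives 76.
components with irreducible characters: 76; plus the single component of reducible (abelian) characters: total 77.

77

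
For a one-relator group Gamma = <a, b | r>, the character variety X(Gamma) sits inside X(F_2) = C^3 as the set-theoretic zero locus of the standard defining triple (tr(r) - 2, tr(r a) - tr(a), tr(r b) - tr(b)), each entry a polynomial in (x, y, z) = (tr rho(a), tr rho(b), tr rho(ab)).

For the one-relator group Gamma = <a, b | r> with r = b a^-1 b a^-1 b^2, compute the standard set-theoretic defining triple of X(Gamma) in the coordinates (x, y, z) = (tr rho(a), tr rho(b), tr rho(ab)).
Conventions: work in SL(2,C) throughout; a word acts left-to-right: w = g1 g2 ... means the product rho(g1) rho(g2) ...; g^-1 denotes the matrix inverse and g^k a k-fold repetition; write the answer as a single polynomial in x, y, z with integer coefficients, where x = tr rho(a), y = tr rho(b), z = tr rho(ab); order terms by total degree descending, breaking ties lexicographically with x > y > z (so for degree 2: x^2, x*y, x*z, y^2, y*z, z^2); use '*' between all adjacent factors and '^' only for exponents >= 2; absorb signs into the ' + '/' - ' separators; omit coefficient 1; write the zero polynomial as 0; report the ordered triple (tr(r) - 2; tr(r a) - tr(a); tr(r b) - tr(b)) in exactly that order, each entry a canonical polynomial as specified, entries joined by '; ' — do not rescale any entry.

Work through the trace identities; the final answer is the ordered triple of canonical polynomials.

trace(b^2) = trace(b) * trace(b) - trace(1) = y^2 - 2
trace(b^3) = trace(b) * trace(b^2) - trace(b) = y^3 - 3*y
trace(b^4) = trace(b) * trace(b^3) - trace(b^2) = y^4 - 4*y^2 + 2
trace(a b^2) = trace(b) * trace(a b) - trace(a) = y*z - x
trace(b a b^2) = trace(b) * trace(a b^2) - trace(a b) = y^2*z - x*y - z
trace(b^4 a) = trace(b) * trace(b a b^2) - trace(b a b) = y^3*z - x*y^2 - 2*y*z + x
trace(b a^-1 b^3) = trace(b^4) * trace(a) - trace(b^4 a) = x*y^4 - y^3*z - 3*x*y^2 + 2*y*z + x
trace(a b a b) = trace(b a) * trace(b a) - trace(1) = z^2 - 2
trace(a b a) = trace(a) * trace(b a) - trace(b) = x*z - y
trace(a b a b^2) = trace(b) * trace(a b a b) - trace(a b a) = y*z^2 - x*z - y
trace(b^3 a b a) = trace(b) * trace(a b a b^2) - trace(a b a b) = y^2*z^2 - x*y*z - y^2 - z^2 + 2
trace(b a^-1 b^3 a) = trace(b^3 a b) * trace(a) - trace(b^3 a b a) = x*y^3*z - x^2*y^2 - y^2*z^2 - x*y*z + x^2 + y^2 + z^2 - 2
trace(b a^-1 b a^-1 b^2) = trace(b a^-1 b^3) * trace(a) - trace(b a^-1 b^3 a) = x^2*y^4 - 2*x*y^3*z - 2*x^2*y^2 + y^2*z^2 + 3*x*y*z - y^2 - z^2 + 2
trace(a b^2 a) = trace(a) * trace(b^2 a) - trace(b^2) = x*y*z - x^2 - y^2 + 2
trace(b a b^2 a b) = trace(b) * trace(a b^2 a b) - trace(a b^2 a) = y^2*z^2 - 2*x*y*z + x^2 - 2
trace(a b a b a b) = trace(a b a b) * trace(a b) - trace(b a)   [split at repeated a] = z^3 - 3*z
trace(a b a b a) = trace(a) * trace(b a b a) - trace(b a b) = x*z^2 - y*z - x
trace(b a b^2 a b a) = trace(b) * trace(a b a b a b) - trace(a b a b a) = y*z^3 - x*z^2 - 2*y*z + x
trace(b^2 a b a^-1 b a) = trace(b a b^2 a b) * trace(a) - trace(b a b^2 a b a) = x*y^2*z^2 - 2*x^2*y*z - y*z^3 + x^3 + x*z^2 + 2*y*z - 3*x
trace(b a^-1 b a^-1 b^2 a) = trace(b^2 a b a^-1 b) * trace(a) - trace(b^2 a b a^-1 b a) = x^2*y^3*z - x^3*y^2 - 2*x*y^2*z^2 + x^2*y*z + y*z^3 + x*y^2 - 2*y*z + x
trace(b^5) = trace(b) * trace(b^4) - trace(b^3) = y^5 - 5*y^3 + 5*y
trace(b^5 a) = trace(b) * trace(b^2 a b^2) - trace(b^2 a b) = y^4*z - x*y^3 - 3*y^2*z + 2*x*y + z
trace(b a^-1 b^4) = trace(b^5) * trace(a) - trace(b^5 a) = x*y^5 - y^4*z - 4*x*y^3 + 3*y^2*z + 3*x*y - z
trace(b^4 a b a) = trace(b) * trace(b a b a b^2) - trace(b a b a b) = y^3*z^2 - x*y^2*z - y^3 - 2*y*z^2 + x*z + 3*y
trace(b a^-1 b^4 a) = trace(b^4 a b) * trace(a) - trace(b^4 a b a) = x*y^4*z - x^2*y^3 - y^3*z^2 - 2*x*y^2*z + 2*x^2*y + y^3 + 2*y*z^2 - 3*y
trace(b a^-1 b a^-1 b^3) = trace(b a^-1 b^4) * trace(a) - trace(b a^-1 b^4 a) = x^2*y^5 - 2*x*y^4*z - 3*x^2*y^3 + y^3*z^2 + 5*x*y^2*z + x^2*y - y^3 - 2*y*z^2 - x*z + 3*y
assemble the triple (trace(r) - 2; trace(r a) - x; trace(r b) - y)

x^2*y^4 - 2*x*y^3*z - 2*x^2*y^2 + y^2*z^2 + 3*x*y*z - y^2 - z^2; x^2*y^3*z - x^3*y^2 - 2*x*y^2*z^2 + x^2*y*z + y*z^3 + x*y^2 - 2*y*z; x^2*y^5 - 2*x*y^4*z - 3*x^2*y^3 + y^3*z^2 + 5*x*y^2*z + x^2*y - y^3 - 2*y*z^2 - x*z + 2*y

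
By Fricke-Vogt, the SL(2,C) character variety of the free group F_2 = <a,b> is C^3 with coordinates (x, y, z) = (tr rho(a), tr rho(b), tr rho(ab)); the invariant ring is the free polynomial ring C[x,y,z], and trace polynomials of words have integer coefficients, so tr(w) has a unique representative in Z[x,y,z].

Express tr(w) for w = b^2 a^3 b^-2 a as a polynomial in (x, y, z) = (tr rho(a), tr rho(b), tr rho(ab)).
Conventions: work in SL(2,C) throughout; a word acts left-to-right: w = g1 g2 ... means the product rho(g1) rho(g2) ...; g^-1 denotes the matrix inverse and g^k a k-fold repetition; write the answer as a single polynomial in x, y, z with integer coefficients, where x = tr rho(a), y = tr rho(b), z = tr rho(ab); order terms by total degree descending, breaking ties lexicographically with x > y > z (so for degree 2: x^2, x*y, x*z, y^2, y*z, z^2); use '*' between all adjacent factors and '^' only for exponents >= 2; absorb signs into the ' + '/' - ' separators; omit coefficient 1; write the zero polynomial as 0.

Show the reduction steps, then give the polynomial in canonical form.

tr(b^2 a) = tr(b)*tr(a b) - tr(a)  (reduce the b square) = y*z - x
tr(b^2) = tr(b)*tr(b) - tr(1)  (reduce the b square) = y^2 - 2
tr(b^2 a^2) = tr(a)*tr(b^2 a) - tr(b^2)  (reduce the a square) = x*y*z - x^2 - y^2 + 2
tr(a b^2 a^2) = tr(a)*tr(b^2 a^2) - tr(b^2 a)  (reduce the a square) = x^2*y*z - x^3 - x*y^2 - y*z + 3*x
tr(a b^2 a^3) = tr(a)*tr(a b^2 a^2) - tr(a b^2 a)  (reduce the a square) = x^3*y*z - x^4 - x^2*y^2 - 2*x*y*z + 4*x^2 + y^2 - 2
tr(b a b a) = tr(b a)*tr(b a) - tr(1)  (split on b) = z^2 - 2
tr(a b a b a) = tr(a)*tr(b a b a) - tr(b a b)  (reduce the a square) = x*z^2 - y*z - x
tr(a^3 b a b) = tr(a)*tr(a b a b a) - tr(a b a b)  (reduce the a square) = x^2*z^2 - x*y*z - x^2 - z^2 + 2
tr(b a^2) = tr(a)*tr(b a) - tr(b)  (reduce the a square) = x*z - y
tr(b a^3) = tr(a)*tr(b a^2) - tr(b a)  (reduce the a square) = x^2*z - x*y - z
tr(a^3 b a) = tr(a)*tr(b a^3) - tr(b a^2)  (reduce the a square) = x^3*z - x^2*y - 2*x*z + y
tr(a b^2 a^3 b) = tr(b)*tr(a^3 b a b) - tr(a^3 b a)  (reduce the b square) = x^2*y*z^2 - x^3*z - x*y^2*z - y*z^2 + 2*x*z + y
tr(a b^2 a^3 b^-1) = tr(a b^2 a^3)*tr(b) - tr(a b^2 a^3 b)  (eliminate b^-1) = x^3*y^2*z - x^4*y - x^2*y^3 - x^2*y*z^2 + x^3*z - x*y^2*z + 4*x^2*y + y^3 + y*z^2 - 2*x*z - 3*y
tr(b^2 a^3 b^-2 a) = tr(a b^2 a^3 b^-1)*tr(b) - tr(a b^2 a^3)  (eliminate b^-1) = x^3*y^3*z - x^4*y^2 - x^2*y^4 - x^2*y^2*z^2 - x*y^3*z + x^4 + 5*x^2*y^2 + y^4 + y^2*z^2 - 4*x^2 - 4*y^2 + 2

x^3*y^3*z - x^4*y^2 - x^2*y^4 - x^2*y^2*z^2 - x*y^3*z + x^4 + 5*x^2*y^2 + y^4 + y^2*z^2 - 4*x^2 - 4*y^2 + 2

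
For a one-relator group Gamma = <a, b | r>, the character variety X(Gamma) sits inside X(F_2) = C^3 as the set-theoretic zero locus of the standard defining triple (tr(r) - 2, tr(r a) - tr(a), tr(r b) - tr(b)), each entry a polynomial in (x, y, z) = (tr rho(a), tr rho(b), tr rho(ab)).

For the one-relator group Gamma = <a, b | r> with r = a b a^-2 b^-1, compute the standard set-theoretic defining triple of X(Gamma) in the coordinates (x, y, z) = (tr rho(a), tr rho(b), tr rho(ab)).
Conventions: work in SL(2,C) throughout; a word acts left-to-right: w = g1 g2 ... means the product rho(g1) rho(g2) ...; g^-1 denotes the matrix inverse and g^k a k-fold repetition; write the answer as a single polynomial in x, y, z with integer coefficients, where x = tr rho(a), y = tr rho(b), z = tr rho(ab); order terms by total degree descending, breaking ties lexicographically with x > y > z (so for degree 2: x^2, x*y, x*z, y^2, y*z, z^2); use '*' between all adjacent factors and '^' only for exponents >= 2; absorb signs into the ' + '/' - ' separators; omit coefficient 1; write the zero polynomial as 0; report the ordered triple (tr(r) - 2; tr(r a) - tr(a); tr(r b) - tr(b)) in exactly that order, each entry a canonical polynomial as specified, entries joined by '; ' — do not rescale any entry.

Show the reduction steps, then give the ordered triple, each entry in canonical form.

-x^2*y*z + x^3 + x*y^2 + x*z^2 - 3*x - 2; -x^3*y*z + x^4 + x^2*y^2 + x^2*z^2 - 4*x^2 - x + 2; x*y - y - z

tr(b a^-1) = tr(b) * tr(a) - tr(b a)   [inverse elimination on a] = x*y - z
tr(b a b) = tr(b) * tr(a b) - tr(a)   [square of b] = y*z - x
tr(b a b a) = tr(b a) * tr(b a) - tr(1)   [split at a repeated b] = z^2 - 2
tr(a^-1 b a b) = tr(b a b) * tr(a) - tr(b a b a)   [inverse elimination on a] = x*y*z - x^2 - z^2 + 2
tr(a b a^-2 b) = tr(a^-1 b a b) * tr(a) - tr(a^-1 b a b a)   [inverse elimination on a] = x^2*y*z - x^3 - x*z^2 - y*z + 3*x
tr(a b a^-2 b^-1) = tr(a b a^-2) * tr(b) - tr(a b a^-2 b)   [inverse elimination on b] = -x^2*y*z + x^3 + x*y^2 + x*z^2 - 3*x
tr(a^2 b) = tr(a) * tr(b a) - tr(b) = x*z - y
tr(a^2) = tr(a) * tr(a) - tr(1) = x^2 - 2
tr(b a^2 b) = tr(b) * tr(a^2 b) - tr(a^2) = x*y*z - x^2 - y^2 + 2
tr(b a^2 b a) = tr(a) * tr(b a b a) - tr(b a b) = x*z^2 - y*z - x
tr(a^2 b a^-1 b) = tr(b a^2 b) * tr(a) - tr(b a^2 b a) = x^2*y*z - x^3 - x*y^2 - x*z^2 + y*z + 3*x
tr(a^-1 b^-1 a^2 b) = tr(a^2 b a^-1) * tr(b) - tr(a^2 b a^-1 b) = -x^2*y*z + x^3 + x*y^2 + x*z^2 - 3*x
tr(a b a^-2 b^-1 a) = tr(a^-1 b^-1 a^2 b) * tr(a) - tr(a^-1 b^-1 a^2 b a) = -x^3*y*z + x^4 + x^2*y^2 + x^2*z^2 - 4*x^2 + 2
assemble the triple (tr(r) - 2; tr(r a) - x; tr(r b) - y)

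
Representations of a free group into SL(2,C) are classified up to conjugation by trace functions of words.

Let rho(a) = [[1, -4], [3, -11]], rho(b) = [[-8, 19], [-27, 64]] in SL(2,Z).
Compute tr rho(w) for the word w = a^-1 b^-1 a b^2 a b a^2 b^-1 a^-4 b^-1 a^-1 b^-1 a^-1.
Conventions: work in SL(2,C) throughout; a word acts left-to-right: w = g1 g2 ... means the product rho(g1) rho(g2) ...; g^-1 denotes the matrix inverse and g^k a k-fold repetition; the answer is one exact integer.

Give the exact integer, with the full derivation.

-1866184066871618366221

rho(a^-1) = [[-11, 4], [-3, 1]]
... * rho(b^-1) = [[64, -19], [27, -8]]  ->  [[-596, 177], [-165, 49]]
... * rho(a) = [[1, -4], [3, -11]]  ->  [[-65, 437], [-18, 121]]
... * rho(b) = [[-8, 19], [-27, 64]]  ->  [[-11279, 26733], [-3123, 7402]]
... * rho(b) = [[-8, 19], [-27, 64]]  ->  [[-631559, 1496611], [-174870, 414391]]
... * rho(a) = [[1, -4], [3, -11]]  ->  [[3858274, -13936485], [1068303, -3858821]]
... * rho(b) = [[-8, 19], [-27, 64]]  ->  [[345418903, -818627834], [95641743, -226666787]]
... * rho(a) = [[1, -4], [3, -11]]  ->  [[-2110464599, 7623230562], [-584358618, 2110767685]]
... * rho(a) = [[1, -4], [3, -11]]  ->  [[20759227087, -75413677786], [5747944437, -20881010063]]
... * rho(b^-1) = [[64, -19], [27, -8]]  ->  [[-707578766654, 208884107635], [-195918827733, 57837136201]]
... * rho(a^-1) = [[-11, 4], [-3, 1]]  ->  [[7156714110289, -2621430958981], [1981595696460, -725838174731]]
... * rho(a^-1) = [[-11, 4], [-3, 1]]  ->  [[-70859562336236, 26005425482175], [-19620038136867, 7200544611109]]
... * rho(a^-1) = [[-11, 4], [-3, 1]]  ->  [[701438909252071, -257432823862769], [194218785672210, -71279607936359]]
... * rho(a^-1) = [[-11, 4], [-3, 1]]  ->  [[-6943529530184474, 2548322813145515], [-1922567818585233, 705595534752481]]
... * rho(b^-1) = [[64, -19], [27, -8]]  ->  [[-375581173976877431, 111540478568340886], [-103993260951137925, 30884024275099579]]
... * rho(a^-1) = [[-11, 4], [-3, 1]]  ->  [[3796771478040629083, -1390784217339168838], [1051273797637218438, -385089019529452121]]
... * rho(b^-1) = [[64, -19], [27, -8]]  ->  [[205442200726442702686, -61012384344058601873], [56884119521486772765, -16893489998871533354]]
... * rho(a^-1) = [[-11, 4], [-3, 1]]  ->  [[-2076827054958693923927, 760756418561712208871], [-575044844739739900353, 210642988087075557706]]
tr = -2076827054958693923927 + 210642988087075557706 = -1866184066871618366221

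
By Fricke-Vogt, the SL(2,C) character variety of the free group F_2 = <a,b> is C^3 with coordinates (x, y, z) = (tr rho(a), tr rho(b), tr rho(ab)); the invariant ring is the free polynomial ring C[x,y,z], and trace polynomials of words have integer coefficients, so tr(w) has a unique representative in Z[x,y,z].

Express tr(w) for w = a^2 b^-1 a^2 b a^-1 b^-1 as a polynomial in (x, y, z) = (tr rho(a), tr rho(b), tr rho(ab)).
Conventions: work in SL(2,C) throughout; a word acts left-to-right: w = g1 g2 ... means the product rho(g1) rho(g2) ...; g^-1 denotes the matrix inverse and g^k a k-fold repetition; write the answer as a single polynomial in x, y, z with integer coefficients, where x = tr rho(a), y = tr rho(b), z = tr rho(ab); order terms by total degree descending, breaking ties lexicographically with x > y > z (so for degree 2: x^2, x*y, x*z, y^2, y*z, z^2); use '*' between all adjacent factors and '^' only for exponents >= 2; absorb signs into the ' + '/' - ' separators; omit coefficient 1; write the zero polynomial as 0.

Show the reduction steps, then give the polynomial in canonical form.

trace(b a^2) = trace(a) trace(b a) - trace(b) = x*z - y
trace(a^2 b a) = trace(a) trace(b a^2) - trace(b a) = x^2*z - x*y - z
apply: trace(b a b a) = trace(b a) trace(b a) - trace(1)   [split at repeated b] = z^2 - 2
use: trace(b a b) = trace(b) trace(a b) - trace(a) = y*z - x
trace(a^2 b a b) = trace(a) trace(b a b a) - trace(b a b) = x*z^2 - y*z - x
apply: trace(a b^-1 a^2 b) = trace(a^2 b a) trace(b) - trace(a^2 b a b) = x^2*y*z - x*y^2 - x*z^2 + x
trace(a^2) = trace(a) trace(a) - trace(1) = x^2 - 2
trace(a b^2 a) = trace(b) trace(a^2 b) - trace(a^2) = x*y*z - x^2 - y^2 + 2
trace(b^2 a^3) = trace(a) trace(a b^2 a) - trace(a b^2) = x^2*y*z - x^3 - x*y^2 - y*z + 3*x
trace(a^2 b^2 a^2) = trace(a) trace(b^2 a^3) - trace(b^2 a^2) = x^3*y*z - x^4 - x^2*y^2 - 2*x*y*z + 4*x^2 + y^2 - 2
use: trace(b a b^2 a) = trace(b) trace(a b a b) - trace(a b a) = y*z^2 - x*z - y
trace(b a b^2) = trace(b) trace(a b^2) - trace(a b) = y^2*z - x*y - z
apply: trace(b^2 a^2 b a) = trace(a) trace(b a b^2 a) - trace(b a b^2) = x*y*z^2 - x^2*z - y^2*z + z
trace(b^2) = trace(b) trace(b) - trace(1) = y^2 - 2
use: trace(b^3) = trace(b) trace(b^2) - trace(b) = y^3 - 3*y
trace(b^2 a^2 b) = trace(a) trace(b^3 a) - trace(b^3) = x*y^2*z - x^2*y - y^3 - x*z + 3*y
use: trace(a^2 b^2 a^2 b) = trace(a) trace(b^2 a^2 b a) - trace(b^2 a^2 b) = x^2*y*z^2 - x^3*z - 2*x*y^2*z + x^2*y + y^3 + 2*x*z - 3*y
apply: trace(b a^2 b^-1 a^2 b) = trace(a^2 b^2 a^2) trace(b) - trace(a^2 b^2 a^2 b) = x^3*y^2*z - x^4*y - x^2*y^3 - x^2*y*z^2 + x^3*z + 3*x^2*y - 2*x*z + y
trace(a b a b a^2) = trace(a) trace(b a b a^2) - trace(b a b a) = x^2*z^2 - x*y*z - x^2 - z^2 + 2
use: trace(a^2 b a b a^2) = trace(a) trace(a b a b a^2) - trace(a b a b a) = x^3*z^2 - x^2*y*z - x^3 - 2*x*z^2 + y*z + 3*x
trace(b a b a b a) = trace(a b a b) trace(a b) - trace(b a)   [split at repeated a] = z^3 - 3*z
trace(b a^2 b a b a) = trace(a) trace(b a b a b a) - trace(b a b a b) = x*z^3 - y*z^2 - 2*x*z + y
apply: trace(a^2 b a b a^2 b) = trace(a) trace(b a^2 b a b a) - trace(b a^2 b a b) = x^2*z^3 - 2*x*y*z^2 - x^2*z + y^2*z + x*y - z
apply: trace(b a^2 b^-1 a^2 b a) = trace(a^2 b a b a^2) trace(b) - trace(a^2 b a b a^2 b) = x^3*y*z^2 - x^2*y^2*z - x^2*z^3 - x^3*y + x^2*z + 2*x*y + z
trace(a^2 b^-1 a^2 b a^-1 b) = trace(b a^2 b^-1 a^2 b) trace(a) - trace(b a^2 b^-1 a^2 b a) = x^4*y^2*z - x^5*y - x^3*y^3 - 2*x^3*y*z^2 + x^4*z + x^2*y^2*z + x^2*z^3 + 4*x^3*y - 3*x^2*z - x*y - z
apply: trace(a^2 b^-1 a^2 b a^-1 b^-1) = trace(a^2 b^-1 a^2 b a^-1) trace(b) - trace(a^2 b^-1 a^2 b a^-1 b) = -x^4*y^2*z + x^5*y + x^3*y^3 + 2*x^3*y*z^2 - x^4*z - x^2*z^3 - 4*x^3*y - x*y^3 - x*y*z^2 + 3*x^2*z + 2*x*y + z

-x^4*y^2*z + x^5*y + x^3*y^3 + 2*x^3*y*z^2 - x^4*z - x^2*z^3 - 4*x^3*y - x*y^3 - x*y*z^2 + 3*x^2*z + 2*x*y + z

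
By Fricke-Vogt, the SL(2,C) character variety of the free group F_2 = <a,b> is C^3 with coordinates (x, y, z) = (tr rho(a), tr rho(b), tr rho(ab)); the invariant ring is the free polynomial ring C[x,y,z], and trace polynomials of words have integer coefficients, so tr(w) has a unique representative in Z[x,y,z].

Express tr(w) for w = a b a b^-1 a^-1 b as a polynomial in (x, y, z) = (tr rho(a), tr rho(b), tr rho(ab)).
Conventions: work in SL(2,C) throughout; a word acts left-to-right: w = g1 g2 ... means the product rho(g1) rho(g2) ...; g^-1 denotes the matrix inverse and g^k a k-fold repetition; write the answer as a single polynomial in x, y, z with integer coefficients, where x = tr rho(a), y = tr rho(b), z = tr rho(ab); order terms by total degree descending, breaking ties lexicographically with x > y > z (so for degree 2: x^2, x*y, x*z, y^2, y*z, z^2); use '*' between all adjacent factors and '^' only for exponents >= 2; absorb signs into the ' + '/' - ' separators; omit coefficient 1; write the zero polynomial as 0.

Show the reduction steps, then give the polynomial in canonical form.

-x*y*z^2 + x^2*z + y^2*z + z^3 - 3*z

trace(a b a) = trace(a) trace(b a) - trace(b)  (reduce the a square) = x*z - y
use: trace(b a b a) = trace(a b) trace(a b) - trace(1)  (split on a) = z^2 - 2
trace(b a b) = trace(b) trace(a b) - trace(a)  (reduce the b square) = y*z - x
apply: trace(a b a b a) = trace(a) trace(b a b a) - trace(b a b)  (reduce the a square) = x*z^2 - y*z - x
trace(a b a b a b) = trace(a b a b) trace(a b) - trace(b a)  (split on a) = z^3 - 3*z
apply: trace(b a b a b^-1 a) = trace(a b a b a) trace(b) - trace(a b a b a b)  (eliminate b^-1) = x*y*z^2 - y^2*z - z^3 - x*y + 3*z
trace(a b a b^-1 a^-1 b) = trace(b a b a b^-1) trace(a) - trace(b a b a b^-1 a)  (eliminate a^-1) = -x*y*z^2 + x^2*z + y^2*z + z^3 - 3*z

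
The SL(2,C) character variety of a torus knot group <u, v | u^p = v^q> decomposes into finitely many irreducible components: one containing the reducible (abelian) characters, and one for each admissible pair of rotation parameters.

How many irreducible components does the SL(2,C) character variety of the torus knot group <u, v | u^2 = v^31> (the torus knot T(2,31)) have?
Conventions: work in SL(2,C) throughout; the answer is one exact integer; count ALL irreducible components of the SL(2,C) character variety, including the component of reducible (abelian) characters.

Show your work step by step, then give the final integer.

Gamma = < u, v | u^2 = v^31 > (torus knot T(2,31)); the central element u^2 = v^31 acts as +I or -I in any irreducible SL(2,C) representation.
On an irreducible component, tr(u) is locked at 2*cos(pi*alpha/2) for some alpha in 1..1, and tr(v) at 2*cos(pi*beta/31) for some beta in 1..30.
Consistency of u^2 = (-1)^alpha I with v^31 = (-1)^beta I forces alpha = beta (mod 2).
Enumerate parity-matched pairs: 1*15 odd-odd plus 0*15 even-even gives 15.
That is 15 components of irreducible characters, and with the reducible (abelian) component the total is 16.

16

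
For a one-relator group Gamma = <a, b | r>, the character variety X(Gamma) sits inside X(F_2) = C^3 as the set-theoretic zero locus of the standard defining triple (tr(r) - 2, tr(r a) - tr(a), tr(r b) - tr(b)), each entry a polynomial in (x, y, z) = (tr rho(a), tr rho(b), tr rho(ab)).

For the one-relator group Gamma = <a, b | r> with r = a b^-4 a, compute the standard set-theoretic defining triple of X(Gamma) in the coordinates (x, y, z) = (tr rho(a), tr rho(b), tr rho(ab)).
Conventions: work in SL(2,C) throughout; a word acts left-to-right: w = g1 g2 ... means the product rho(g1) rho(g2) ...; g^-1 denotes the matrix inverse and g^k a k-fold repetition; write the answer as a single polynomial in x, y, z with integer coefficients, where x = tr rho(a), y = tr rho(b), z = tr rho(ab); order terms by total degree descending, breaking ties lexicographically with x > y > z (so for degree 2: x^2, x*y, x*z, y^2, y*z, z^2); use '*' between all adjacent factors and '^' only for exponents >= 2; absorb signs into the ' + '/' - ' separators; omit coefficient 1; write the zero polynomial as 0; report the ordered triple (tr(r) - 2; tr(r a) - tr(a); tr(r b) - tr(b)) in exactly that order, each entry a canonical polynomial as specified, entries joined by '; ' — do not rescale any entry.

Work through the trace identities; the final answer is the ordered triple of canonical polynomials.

next, tr(a^2) = tr(a)*tr(a) - tr(1) = x^2 - 2
tr(a^2 b) = tr(a)*tr(b a) - tr(b) = x*z - y
next, tr(a^2 b^-1) = tr(a^2)*tr(b) - tr(a^2 b) = x^2*y - x*z - y
tr(a^2 b^-2) = tr(a^2 b^-1)*tr(b) - tr(a^2) = x^2*y^2 - x*y*z - x^2 - y^2 + 2
and tr(b^-2 a^2 b^-1) = tr(a^2 b^-2)*tr(b) - tr(a^2 b^-1) = x^2*y^3 - x*y^2*z - 2*x^2*y - y^3 + x*z + 3*y
tr(a b^-4 a) = tr(b^-2 a^2 b^-1)*tr(b) - tr(b^-2 a^2) = x^2*y^4 - x*y^3*z - 3*x^2*y^2 - y^4 + 2*x*y*z + x^2 + 4*y^2 - 2
tr(a^3) = tr(a)*tr(a^2) - tr(a) = x^3 - 3*x
tr(a^3 b) = tr(a)*tr(a b a) - tr(a b) = x^2*z - x*y - z
tr(a^3 b^-1) = tr(a^3)*tr(b) - tr(a^3 b) = x^3*y - x^2*z - 2*x*y + z
next, tr(a^3 b^-2) = tr(a^3 b^-1)*tr(b) - tr(a^3) = x^3*y^2 - x^2*y*z - x^3 - 2*x*y^2 + y*z + 3*x
and tr(b^-2 a^3 b^-1) = tr(a^3 b^-2)*tr(b) - tr(a^3 b^-1) = x^3*y^3 - x^2*y^2*z - 2*x^3*y - 2*x*y^3 + x^2*z + y^2*z + 5*x*y - z
tr(a b^-4 a^2) = tr(b^-2 a^3 b^-1)*tr(b) - tr(b^-2 a^3) = x^3*y^4 - x^2*y^3*z - 3*x^3*y^2 - 2*x*y^4 + 2*x^2*y*z + y^3*z + x^3 + 7*x*y^2 - 2*y*z - 3*x
next, tr(a b a b) = tr(b a)*tr(b a) - tr(1)  (split on b) = z^2 - 2
tr(a b a b^-1) = tr(a b a)*tr(b) - tr(a b a b)  (eliminate b^-1) = x*y*z - y^2 - z^2 + 2
tr(b^-1 a b a b^-1) = tr(a b a b^-1)*tr(b) - tr(a b a)  (eliminate b^-1) = x*y^2*z - y^3 - y*z^2 - x*z + 3*y
next, tr(a b a b^-3) = tr(b^-1 a b a b^-1)*tr(b) - tr(b^-1 a b a)  (eliminate b^-1) = x*y^3*z - y^4 - y^2*z^2 - 2*x*y*z + 4*y^2 + z^2 - 2
next, tr(a b^-4 a b) = tr(a b a b^-3)*tr(b) - tr(a b a b^-2)  (eliminate b^-1) = x*y^4*z - y^5 - y^3*z^2 - 3*x*y^2*z + 5*y^3 + 2*y*z^2 + x*z - 5*y
assemble the triple (tr(r) - 2; tr(r a) - x; tr(r b) - y)

x^2*y^4 - x*y^3*z - 3*x^2*y^2 - y^4 + 2*x*y*z + x^2 + 4*y^2 - 4; x^3*y^4 - x^2*y^3*z - 3*x^3*y^2 - 2*x*y^4 + 2*x^2*y*z + y^3*z + x^3 + 7*x*y^2 - 2*y*z - 4*x; x*y^4*z - y^5 - y^3*z^2 - 3*x*y^2*z + 5*y^3 + 2*y*z^2 + x*z - 6*y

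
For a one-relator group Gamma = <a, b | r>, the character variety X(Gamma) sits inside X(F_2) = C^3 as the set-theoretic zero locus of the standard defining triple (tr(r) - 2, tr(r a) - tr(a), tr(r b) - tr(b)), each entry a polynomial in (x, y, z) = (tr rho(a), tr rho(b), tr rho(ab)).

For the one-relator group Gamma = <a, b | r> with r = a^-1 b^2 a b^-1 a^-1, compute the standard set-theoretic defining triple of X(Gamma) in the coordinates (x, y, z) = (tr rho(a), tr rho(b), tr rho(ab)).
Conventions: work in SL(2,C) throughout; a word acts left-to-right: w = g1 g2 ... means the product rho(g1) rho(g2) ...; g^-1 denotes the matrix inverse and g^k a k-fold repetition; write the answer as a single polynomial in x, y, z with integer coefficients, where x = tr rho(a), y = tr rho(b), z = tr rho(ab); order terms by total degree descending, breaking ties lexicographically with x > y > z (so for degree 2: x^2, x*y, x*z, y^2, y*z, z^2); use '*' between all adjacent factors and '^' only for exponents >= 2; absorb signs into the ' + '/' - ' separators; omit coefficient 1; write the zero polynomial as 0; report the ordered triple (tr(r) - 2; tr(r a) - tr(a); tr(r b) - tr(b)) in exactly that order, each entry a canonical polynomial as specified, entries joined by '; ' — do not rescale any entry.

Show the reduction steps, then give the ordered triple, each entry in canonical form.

tr(b^2) = tr(b)*tr(b) - tr(1)  (reduce the b square) = y^2 - 2
tr(a b^2) = tr(b)*tr(a b) - tr(a)  (reduce the b square) = y*z - x
tr(b^2 a b) = tr(b)*tr(a b^2) - tr(a b)  (reduce the b square) = y^2*z - x*y - z
next, tr(a b a b) = tr(a b)*tr(a b) - tr(1)  (split on a) = z^2 - 2
next, tr(a b a) = tr(a)*tr(b a) - tr(b)  (reduce the a square) = x*z - y
next, tr(b^2 a b a) = tr(b)*tr(a b a b) - tr(a b a)  (reduce the b square) = y*z^2 - x*z - y
next, tr(a^-1 b^2 a b) = tr(b^2 a b)*tr(a) - tr(b^2 a b a)  (eliminate a^-1) = x*y^2*z - x^2*y - y*z^2 + y
tr(b^2 a b^-1 a^-1) = tr(a^-1 b^2 a)*tr(b) - tr(a^-1 b^2 a b)  (eliminate b^-1) = -x*y^2*z + x^2*y + y^3 + y*z^2 - 3*y
tr(a^-1 b^2 a b^-1 a^-1) = tr(b^2 a b^-1 a^-1)*tr(a) - tr(b^2 a b^-1)  (eliminate a^-1) = -x^2*y^2*z + x^3*y + x*y^3 + x*y*z^2 - 3*x*y - z
tr(b^3) = tr(b)*tr(b^2) - tr(b)   [square of b] = y^3 - 3*y
and tr(b a^-1 b^2) = tr(b^3)*tr(a) - tr(b^3 a)   [inverse elimination on a] = x*y^3 - y^2*z - 2*x*y + z
tr(b^2 a b^2) = tr(b)*tr(b a b^2) - tr(b a b)   [square of b] = y^3*z - x*y^2 - 2*y*z + x
tr(a^2) = tr(a)*tr(a) - tr(1)   [square of a] = x^2 - 2
tr(a b^2 a) = tr(b)*tr(a^2 b) - tr(a^2)   [square of b] = x*y*z - x^2 - y^2 + 2
tr(b^2 a b^2 a) = tr(b)*tr(a b^2 a b) - tr(a b^2 a)   [square of b] = y^2*z^2 - 2*x*y*z + x^2 - 2
tr(b a^-1 b^2 a b) = tr(b^2 a b^2)*tr(a) - tr(b^2 a b^2 a)   [inverse elimination on a] = x*y^3*z - x^2*y^2 - y^2*z^2 + 2
tr(b^2 a b a b) = tr(b)*tr(b a b a b) - tr(b a b a)   [square of b] = y^2*z^2 - x*y*z - y^2 - z^2 + 2
next, tr(a b a b a b) = tr(b a b a)*tr(b a) - tr(a b)   [split at a repeated b] = z^3 - 3*z
next, tr(a b a b a) = tr(a)*tr(b a b a) - tr(b a b)   [square of a] = x*z^2 - y*z - x
and tr(b^2 a b a b a) = tr(b)*tr(a b a b a b) - tr(a b a b a)   [square of b] = y*z^3 - x*z^2 - 2*y*z + x
tr(b a^-1 b^2 a b a) = tr(b^2 a b a b)*tr(a) - tr(b^2 a b a b a)   [inverse elimination on a] = x*y^2*z^2 - x^2*y*z - y*z^3 - x*y^2 + 2*y*z + x
and tr(a^-1 b a^-1 b^2 a b) = tr(b a^-1 b^2 a b)*tr(a) - tr(b a^-1 b^2 a b a)   [inverse elimination on a] = x^2*y^3*z - x^3*y^2 - 2*x*y^2*z^2 + x^2*y*z + y*z^3 + x*y^2 - 2*y*z + x
tr(a^-1 b^2 a b^-1 a^-1 b) = tr(a^-1 b a^-1 b^2 a)*tr(b) - tr(a^-1 b a^-1 b^2 a b)   [inverse elimination on b] = -x^2*y^3*z + x^3*y^2 + x*y^4 + 2*x*y^2*z^2 - x^2*y*z - y^3*z - y*z^3 - 3*x*y^2 + 3*y*z - x
assemble the triple (tr(r) - 2; tr(r a) - x; tr(r b) - y)

-x^2*y^2*z + x^3*y + x*y^3 + x*y*z^2 - 3*x*y - z - 2; -x*y^2*z + x^2*y + y^3 + y*z^2 - x - 3*y; -x^2*y^3*z + x^3*y^2 + x*y^4 + 2*x*y^2*z^2 - x^2*y*z - y^3*z - y*z^3 - 3*x*y^2 + 3*y*z - x - y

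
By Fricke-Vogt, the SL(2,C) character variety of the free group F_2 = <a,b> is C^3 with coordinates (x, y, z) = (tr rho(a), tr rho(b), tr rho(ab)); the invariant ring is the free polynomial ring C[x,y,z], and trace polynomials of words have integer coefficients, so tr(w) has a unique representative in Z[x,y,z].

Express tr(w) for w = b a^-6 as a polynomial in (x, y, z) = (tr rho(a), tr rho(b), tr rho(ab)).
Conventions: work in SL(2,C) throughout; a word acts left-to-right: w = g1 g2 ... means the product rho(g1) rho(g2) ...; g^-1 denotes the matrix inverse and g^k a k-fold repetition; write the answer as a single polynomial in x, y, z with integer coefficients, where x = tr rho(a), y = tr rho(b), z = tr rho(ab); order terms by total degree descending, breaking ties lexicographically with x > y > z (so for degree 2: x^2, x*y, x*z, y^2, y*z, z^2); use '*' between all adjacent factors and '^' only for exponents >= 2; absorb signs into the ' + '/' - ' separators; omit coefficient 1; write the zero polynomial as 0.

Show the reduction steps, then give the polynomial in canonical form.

trace(b a^-1) = trace(b) * trace(a) - trace(b a)   [inverse elimination on a] = x*y - z
trace(a^-1 b a^-1) = trace(b a^-1) * trace(a) - trace(b)   [inverse elimination on a] = x^2*y - x*z - y
trace(a^-3 b) = trace(a^-1 b a^-1) * trace(a) - trace(a^-1 b)   [inverse elimination on a] = x^3*y - x^2*z - 2*x*y + z
trace(b a^-4) = trace(a^-3 b) * trace(a) - trace(a^-3 b a)   [inverse elimination on a] = x^4*y - x^3*z - 3*x^2*y + 2*x*z + y
trace(a^-5 b) = trace(b a^-4) * trace(a) - trace(b a^-3)   [inverse elimination on a] = x^5*y - x^4*z - 4*x^3*y + 3*x^2*z + 3*x*y - z
trace(b a^-6) = trace(a^-5 b) * trace(a) - trace(a^-5 b a)   [inverse elimination on a] = x^6*y - x^5*z - 5*x^4*y + 4*x^3*z + 6*x^2*y - 3*x*z - y

x^6*y - x^5*z - 5*x^4*y + 4*x^3*z + 6*x^2*y - 3*x*z - y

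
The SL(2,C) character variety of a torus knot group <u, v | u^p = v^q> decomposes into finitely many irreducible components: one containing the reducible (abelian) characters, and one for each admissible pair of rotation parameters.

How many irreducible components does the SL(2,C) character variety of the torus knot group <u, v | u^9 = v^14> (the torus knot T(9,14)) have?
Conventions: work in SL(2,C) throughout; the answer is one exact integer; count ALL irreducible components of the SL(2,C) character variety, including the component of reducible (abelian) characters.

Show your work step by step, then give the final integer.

Gamma = < u, v | u^9 = v^14 > (torus knot T(9,14)); the central element u^9 = v^14 acts as +I or -I in any irreducible SL(2,C) representation.
This locks tr(u) to 2*cos(pi*alpha/9), alpha in 1..8, and tr(v) to 2*cos(pi*beta/14), beta in 1..13, on each component of irreducible characters.
Consistency of u^9 = (-1)^alpha I with v^14 = (-1)^beta I forces alpha = beta (mod 2).
Counting: 4 odd alphas x 7 odd betas + 4 even alphas x 6 even betas = 28 + 24 = 52.
components with irreducible characters: 52; plus the single component of reducible (abelian) characters: total 53.

53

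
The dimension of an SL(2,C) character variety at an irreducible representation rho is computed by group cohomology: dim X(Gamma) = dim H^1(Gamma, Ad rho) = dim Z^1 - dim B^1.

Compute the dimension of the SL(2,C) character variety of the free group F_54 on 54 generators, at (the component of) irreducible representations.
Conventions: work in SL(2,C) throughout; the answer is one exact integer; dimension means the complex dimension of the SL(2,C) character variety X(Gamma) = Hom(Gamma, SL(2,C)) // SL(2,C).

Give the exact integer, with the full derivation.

The free group F_54: 54 generators, no relators.
Z^1(Gamma, Ad rho) = (sl_2)^54: a cocycle is a free choice of one sl_2 vector per generator, so dim Z^1 = 3*54 = 162.
Irreducibility makes the coboundary map sl_2 -> Z^1 injective (trivial centralizer), so dim B^1 = 3.
dim H^1 = 162 - 3 = 159, which is dim X.

159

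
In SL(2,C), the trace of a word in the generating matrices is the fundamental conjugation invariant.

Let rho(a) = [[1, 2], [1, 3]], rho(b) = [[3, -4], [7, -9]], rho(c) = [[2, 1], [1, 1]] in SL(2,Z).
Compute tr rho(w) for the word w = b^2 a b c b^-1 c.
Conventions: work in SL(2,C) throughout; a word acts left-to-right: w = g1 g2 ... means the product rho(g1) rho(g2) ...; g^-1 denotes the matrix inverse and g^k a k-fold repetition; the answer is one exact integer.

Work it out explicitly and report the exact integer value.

-3058

rho(b) = [[3, -4], [7, -9]]
... * rho(b) = [[3, -4], [7, -9]]  ->  [[-19, 24], [-42, 53]]
... * rho(a) = [[1, 2], [1, 3]]  ->  [[5, 34], [11, 75]]
... * rho(b) = [[3, -4], [7, -9]]  ->  [[253, -326], [558, -719]]
... * rho(c) = [[2, 1], [1, 1]]  ->  [[180, -73], [397, -161]]
... * rho(b^-1) = [[-9, 4], [-7, 3]]  ->  [[-1109, 501], [-2446, 1105]]
... * rho(c) = [[2, 1], [1, 1]]  ->  [[-1717, -608], [-3787, -1341]]
tr = -1717 + -1341 = -3058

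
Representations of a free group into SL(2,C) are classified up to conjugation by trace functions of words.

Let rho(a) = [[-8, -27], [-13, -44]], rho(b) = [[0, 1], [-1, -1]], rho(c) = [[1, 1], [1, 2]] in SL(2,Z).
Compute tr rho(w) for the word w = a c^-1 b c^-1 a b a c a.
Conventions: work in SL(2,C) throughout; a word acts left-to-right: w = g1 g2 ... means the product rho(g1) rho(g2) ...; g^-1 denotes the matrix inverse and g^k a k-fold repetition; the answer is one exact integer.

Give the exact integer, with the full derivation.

10646871

rho(a) = [[-8, -27], [-13, -44]]
... * rho(c^-1) = [[2, -1], [-1, 1]]  ->  [[11, -19], [18, -31]]
... * rho(b) = [[0, 1], [-1, -1]]  ->  [[19, 30], [31, 49]]
... * rho(c^-1) = [[2, -1], [-1, 1]]  ->  [[8, 11], [13, 18]]
... * rho(a) = [[-8, -27], [-13, -44]]  ->  [[-207, -700], [-338, -1143]]
... * rho(b) = [[0, 1], [-1, -1]]  ->  [[700, 493], [1143, 805]]
... * rho(a) = [[-8, -27], [-13, -44]]  ->  [[-12009, -40592], [-19609, -66281]]
... * rho(c) = [[1, 1], [1, 2]]  ->  [[-52601, -93193], [-85890, -152171]]
... * rho(a) = [[-8, -27], [-13, -44]]  ->  [[1632317, 5520719], [2665343, 9014554]]
tr = 1632317 + 9014554 = 10646871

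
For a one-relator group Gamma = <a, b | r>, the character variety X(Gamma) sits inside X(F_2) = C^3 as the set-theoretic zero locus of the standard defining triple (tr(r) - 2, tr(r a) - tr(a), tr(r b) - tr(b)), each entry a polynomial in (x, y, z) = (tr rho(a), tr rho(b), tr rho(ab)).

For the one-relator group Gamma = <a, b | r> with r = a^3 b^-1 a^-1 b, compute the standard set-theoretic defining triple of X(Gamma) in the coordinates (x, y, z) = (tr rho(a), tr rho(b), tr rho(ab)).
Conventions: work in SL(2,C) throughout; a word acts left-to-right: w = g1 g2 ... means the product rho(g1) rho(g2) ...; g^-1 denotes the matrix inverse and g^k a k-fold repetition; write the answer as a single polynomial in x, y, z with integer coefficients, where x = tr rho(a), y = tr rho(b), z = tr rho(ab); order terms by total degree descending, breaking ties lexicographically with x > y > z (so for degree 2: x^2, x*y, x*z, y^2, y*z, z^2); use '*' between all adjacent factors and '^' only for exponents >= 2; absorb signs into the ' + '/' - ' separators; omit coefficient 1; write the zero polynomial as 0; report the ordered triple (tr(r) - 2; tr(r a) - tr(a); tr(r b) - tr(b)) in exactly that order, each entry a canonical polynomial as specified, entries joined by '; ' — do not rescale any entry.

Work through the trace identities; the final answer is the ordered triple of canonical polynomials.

trace(b a^2) = trace(a)*trace(b a) - trace(b) = x*z - y
and trace(b^2 a) = trace(b)*trace(a b) - trace(a) = y*z - x
and trace(b^2) = trace(b)*trace(b) - trace(1) = y^2 - 2
and trace(b^2 a^2) = trace(a)*trace(b^2 a) - trace(b^2) = x*y*z - x^2 - y^2 + 2
trace(b a^3 b) = trace(a)*trace(b^2 a^2) - trace(b^2 a) = x^2*y*z - x^3 - x*y^2 - y*z + 3*x
next, trace(b a b a) = trace(b a)*trace(b a) - trace(1) = z^2 - 2
next, trace(b a b a^2) = trace(a)*trace(b a b a) - trace(b a b) = x*z^2 - y*z - x
and trace(b a^3 b a) = trace(a)*trace(b a b a^2) - trace(b a b a) = x^2*z^2 - x*y*z - x^2 - z^2 + 2
trace(a^-1 b a^3 b) = trace(b a^3 b)*trace(a) - trace(b a^3 b a) = x^3*y*z - x^4 - x^2*y^2 - x^2*z^2 + 4*x^2 + z^2 - 2
trace(a^3 b^-1 a^-1 b) = trace(a^-1 b a^3)*trace(b) - trace(a^-1 b a^3 b) = -x^3*y*z + x^4 + x^2*y^2 + x^2*z^2 + x*y*z - 4*x^2 - y^2 - z^2 + 2
and trace(a^2) = trace(a)*trace(a) - trace(1)   [square of a] = x^2 - 2
trace(a^3) = trace(a)*trace(a^2) - trace(a)   [square of a] = x^3 - 3*x
and trace(a^4) = trace(a)*trace(a^3) - trace(a^2)   [square of a] = x^4 - 4*x^2 + 2
trace(a^2 b a) = trace(a)*trace(a b a) - trace(a b)   [square of a] = x^2*z - x*y - z
trace(a b a^3) = trace(a)*trace(a^2 b a) - trace(a^2 b)   [square of a] = x^3*z - x^2*y - 2*x*z + y
next, trace(a b a^4) = trace(a)*trace(a b a^3) - trace(a b a^2)   [square of a] = x^4*z - x^3*y - 3*x^2*z + 2*x*y + z
next, trace(a b a^4 b) = trace(a)*trace(a^2 b a b a) - trace(a^2 b a b)   [square of a] = x^3*z^2 - x^2*y*z - x^3 - 2*x*z^2 + y*z + 3*x
trace(b a^4 b^-1 a) = trace(a b a^4)*trace(b) - trace(a b a^4 b)   [inverse elimination on b] = x^4*y*z - x^3*y^2 - x^3*z^2 - 2*x^2*y*z + x^3 + 2*x*y^2 + 2*x*z^2 - 3*x
next, trace(a^3 b^-1 a^-1 b a) = trace(b a^4 b^-1)*trace(a) - trace(b a^4 b^-1 a)   [inverse elimination on a] = -x^4*y*z + x^5 + x^3*y^2 + x^3*z^2 + 2*x^2*y*z - 5*x^3 - 2*x*y^2 - 2*x*z^2 + 5*x
next, trace(a b^2 a^3) = trace(a)*trace(a b^2 a^2) - trace(a b^2 a) = x^3*y*z - x^4 - x^2*y^2 - 2*x*y*z + 4*x^2 + y^2 - 2
trace(a b^2 a^3 b) = trace(b)*trace(a^3 b a b) - trace(a^3 b a) = x^2*y*z^2 - x^3*z - x*y^2*z - y*z^2 + 2*x*z + y
trace(b^2 a^3 b^-1 a) = trace(a b^2 a^3)*trace(b) - trace(a b^2 a^3 b) = x^3*y^2*z - x^4*y - x^2*y^3 - x^2*y*z^2 + x^3*z - x*y^2*z + 4*x^2*y + y^3 + y*z^2 - 2*x*z - 3*y
trace(a^3 b^-1 a^-1 b^2) = trace(b^2 a^3 b^-1)*trace(a) - trace(b^2 a^3 b^-1 a) = -x^3*y^2*z + x^4*y + x^2*y^3 + x^2*y*z^2 + x*y^2*z - 5*x^2*y - y^3 - y*z^2 + x*z + 3*y
assemble the triple (trace(r) - 2; trace(r a) - x; trace(r b) - y)

-x^3*y*z + x^4 + x^2*y^2 + x^2*z^2 + x*y*z - 4*x^2 - y^2 - z^2; -x^4*y*z + x^5 + x^3*y^2 + x^3*z^2 + 2*x^2*y*z - 5*x^3 - 2*x*y^2 - 2*x*z^2 + 4*x; -x^3*y^2*z + x^4*y + x^2*y^3 + x^2*y*z^2 + x*y^2*z - 5*x^2*y - y^3 - y*z^2 + x*z + 2*y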